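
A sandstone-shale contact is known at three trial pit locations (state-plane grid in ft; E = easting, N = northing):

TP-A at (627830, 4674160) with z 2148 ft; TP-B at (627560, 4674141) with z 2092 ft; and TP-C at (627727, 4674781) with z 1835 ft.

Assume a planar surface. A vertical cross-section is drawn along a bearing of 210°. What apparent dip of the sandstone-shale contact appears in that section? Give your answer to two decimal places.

15.75°

Let the plane be z = a·E + b·N + c.
TP-B−TP-A: −270a − 19b = −56;  TP-C−TP-A: −103a + 621b = −313.
Solving gives a = 0.24007, b = −0.46421.
Unit vector along 210° is (sin 210°, cos 210°) = (-0.5000, -0.8660).
Slope in that direction = a·(-0.5000) + b·(-0.8660) = 0.28198.
Apparent dip = arctan|0.28198| = 15.75° (true dip is 27.6°, so apparent ≤ true as expected).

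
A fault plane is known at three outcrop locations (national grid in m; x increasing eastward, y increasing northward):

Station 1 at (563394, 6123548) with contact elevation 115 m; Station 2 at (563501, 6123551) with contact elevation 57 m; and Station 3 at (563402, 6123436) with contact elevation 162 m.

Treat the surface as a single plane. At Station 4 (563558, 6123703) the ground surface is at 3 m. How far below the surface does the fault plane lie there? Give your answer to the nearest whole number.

46 m

Let the plane be z = a·x + b·y + c.
Station 2−Station 1: 107a + 3b = −58;  Station 3−Station 1: 8a − 112b = 47.
Solving gives a = −0.52923051, b = −0.45744504.
Then c = 115 − a·563394 − b·6123548 = 3099466.93.
At (563558, 6123703): z_contact = −298252.1 − 2801257.5 + 3099466.93 = -42.7 m.
Depth below ground = 3 − (-42.7) = 46 m.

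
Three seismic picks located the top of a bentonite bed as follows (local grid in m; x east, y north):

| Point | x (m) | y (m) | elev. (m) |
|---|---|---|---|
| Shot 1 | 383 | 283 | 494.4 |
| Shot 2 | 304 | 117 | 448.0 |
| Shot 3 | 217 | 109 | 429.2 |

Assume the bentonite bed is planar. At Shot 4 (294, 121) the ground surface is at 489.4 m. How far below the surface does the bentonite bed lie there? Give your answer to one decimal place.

42.7 m

Two edge vectors: Shot 1→Shot 2 = (-79, -166, -46.4), Shot 1→Shot 3 = (-166, -174, -65.2).
Normal n = (Shot 1→Shot 2) × (Shot 1→Shot 3) = (2749.6, 2551.6, -13810).
So ∂z/∂x = −n_x/n_z = 0.19910 and ∂z/∂y = −n_y/n_z = 0.18476.
Intercept c from Shot 1: 494.4 − 76.26 − 52.29 = 365.86.
At (294, 121): z_contact = 58.54 + 22.36 + 365.86 = 446.75 m.
Depth below ground = 489.4 − 446.75 = 42.7 m.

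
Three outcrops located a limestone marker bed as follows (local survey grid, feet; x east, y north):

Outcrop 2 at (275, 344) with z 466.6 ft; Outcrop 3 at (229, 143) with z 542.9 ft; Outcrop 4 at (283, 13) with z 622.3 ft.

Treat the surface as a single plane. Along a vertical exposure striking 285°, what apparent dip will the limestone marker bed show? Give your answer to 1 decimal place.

Two edge vectors: Outcrop 2→Outcrop 3 = (-46, -201, 76.3), Outcrop 2→Outcrop 4 = (8, -331, 155.7).
Normal n = (Outcrop 2→Outcrop 3) × (Outcrop 2→Outcrop 4) = (-6040.4, 7772.6, 16834).
So ∂z/∂x = −n_x/n_z = 0.35882 and ∂z/∂y = −n_y/n_z = −0.46172.
Unit vector along 285° is (sin 285°, cos 285°) = (-0.9659, 0.2588).
Slope in that direction = a·(-0.9659) + b·(0.2588) = −0.46610.
Apparent dip = arctan|0.46610| = 25.0° (true dip is 30.3°, so apparent ≤ true as expected).

25.0°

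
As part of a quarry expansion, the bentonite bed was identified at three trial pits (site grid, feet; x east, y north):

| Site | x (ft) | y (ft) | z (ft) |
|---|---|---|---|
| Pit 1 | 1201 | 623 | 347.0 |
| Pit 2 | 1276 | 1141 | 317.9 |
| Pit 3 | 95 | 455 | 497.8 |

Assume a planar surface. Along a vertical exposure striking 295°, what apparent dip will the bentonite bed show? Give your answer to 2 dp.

5.86°

Two edge vectors: Pit 1→Pit 2 = (75, 518, -29.1), Pit 1→Pit 3 = (-1106, -168, 150.8).
Normal n = (Pit 1→Pit 2) × (Pit 1→Pit 3) = (73225.6, 20874.6, 560308).
So ∂z/∂x = −n_x/n_z = −0.13069 and ∂z/∂y = −n_y/n_z = −0.03726.
Unit vector along 295° is (sin 295°, cos 295°) = (-0.9063, 0.4226).
Slope in that direction = a·(-0.9063) + b·(0.4226) = 0.10270.
Apparent dip = arctan|0.10270| = 5.86° (true dip is 7.7°, so apparent ≤ true as expected).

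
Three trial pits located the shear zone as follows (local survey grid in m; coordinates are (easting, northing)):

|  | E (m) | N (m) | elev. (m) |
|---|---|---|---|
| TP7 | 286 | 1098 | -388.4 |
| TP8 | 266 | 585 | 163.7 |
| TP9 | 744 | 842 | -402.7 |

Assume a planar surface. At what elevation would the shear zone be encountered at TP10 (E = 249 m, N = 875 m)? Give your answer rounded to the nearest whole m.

Two edge vectors: TP7→TP8 = (-20, -513, 552.1), TP7→TP9 = (458, -256, -14.3).
Normal n = (TP7→TP8) × (TP7→TP9) = (148673.5, 252575.8, 240074).
So ∂z/∂E = −n_x/n_z = −0.61928 and ∂z/∂N = −n_y/n_z = −1.05207.
Intercept c from TP7: -388.4 + 177.11 + 1155.18 = 943.89.
At (249, 875): z = −154.2 − 920.6 + 943.89 = -130.9 m.

-131 m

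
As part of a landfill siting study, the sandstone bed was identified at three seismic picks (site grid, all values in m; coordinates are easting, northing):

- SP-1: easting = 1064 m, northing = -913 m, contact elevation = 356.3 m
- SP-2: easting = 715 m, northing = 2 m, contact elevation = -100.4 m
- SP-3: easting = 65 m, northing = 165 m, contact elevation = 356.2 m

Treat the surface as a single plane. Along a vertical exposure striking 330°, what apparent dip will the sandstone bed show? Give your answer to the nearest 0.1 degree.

15.5°

Let the plane be z = a·easting + b·northing + c.
SP-2−SP-1: −349a + 915b = −456.7;  SP-3−SP-1: −999a + 1078b = −0.1.
Solving gives a = −0.91516, b = −0.84819.
Unit vector along 330° is (sin 330°, cos 330°) = (-0.5000, 0.8660).
Slope in that direction = a·(-0.5000) + b·(0.8660) = −0.27697.
Apparent dip = arctan|0.27697| = 15.5° (true dip is 51.3°, so apparent ≤ true as expected).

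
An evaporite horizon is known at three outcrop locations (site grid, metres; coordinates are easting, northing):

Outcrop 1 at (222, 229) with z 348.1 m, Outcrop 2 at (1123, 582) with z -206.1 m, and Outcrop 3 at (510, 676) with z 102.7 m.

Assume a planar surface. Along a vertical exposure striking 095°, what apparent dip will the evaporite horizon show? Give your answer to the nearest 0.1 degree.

27.3°

Two edge vectors: Outcrop 1→Outcrop 2 = (901, 353, -554.2), Outcrop 1→Outcrop 3 = (288, 447, -245.4).
Normal n = (Outcrop 1→Outcrop 2) × (Outcrop 1→Outcrop 3) = (161101.2, 61495.8, 301083).
So ∂z/∂easting = −n_x/n_z = −0.53507 and ∂z/∂northing = −n_y/n_z = −0.20425.
Unit vector along 095° is (sin 95°, cos 95°) = (0.9962, -0.0872).
Slope in that direction = a·(0.9962) + b·(-0.0872) = −0.51523.
Apparent dip = arctan|0.51523| = 27.3° (true dip is 29.8°, so apparent ≤ true as expected).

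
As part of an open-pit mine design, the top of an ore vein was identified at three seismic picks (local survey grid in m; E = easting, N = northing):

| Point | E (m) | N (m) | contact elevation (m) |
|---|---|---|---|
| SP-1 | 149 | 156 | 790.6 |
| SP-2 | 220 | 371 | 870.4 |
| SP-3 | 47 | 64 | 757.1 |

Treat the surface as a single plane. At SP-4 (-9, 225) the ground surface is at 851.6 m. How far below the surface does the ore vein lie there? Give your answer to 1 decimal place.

Let the plane be z = a·E + b·N + c.
SP-2−SP-1: 71a + 215b = 79.8;  SP-3−SP-1: −102a − 92b = −33.5.
Solving gives a = −0.00903, b = 0.37415.
Then c = 790.6 − a·149 − b·156 = 733.58.
At (-9, 225): z_contact = 0.08 + 84.18 + 733.58 = 817.84 m.
Depth below ground = 851.6 − 817.84 = 33.8 m.

33.8 m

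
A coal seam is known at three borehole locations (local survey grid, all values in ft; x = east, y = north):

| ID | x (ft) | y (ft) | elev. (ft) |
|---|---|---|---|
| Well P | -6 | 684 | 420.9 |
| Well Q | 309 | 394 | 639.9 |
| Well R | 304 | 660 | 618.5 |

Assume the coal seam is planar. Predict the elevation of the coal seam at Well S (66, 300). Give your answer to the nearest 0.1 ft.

492.7 ft

Two edge vectors: Well P→Well Q = (315, -290, 219), Well P→Well R = (310, -24, 197.6).
Normal n = (Well P→Well Q) × (Well P→Well R) = (-52048, 5646, 82340).
So ∂z/∂x = −n_x/n_z = 0.63211 and ∂z/∂y = −n_y/n_z = −0.06857.
Intercept c from Well P: 420.9 + 3.79 + 46.90 = 471.59.
At (66, 300): z = 41.7 − 20.6 + 471.59 = 492.7 ft.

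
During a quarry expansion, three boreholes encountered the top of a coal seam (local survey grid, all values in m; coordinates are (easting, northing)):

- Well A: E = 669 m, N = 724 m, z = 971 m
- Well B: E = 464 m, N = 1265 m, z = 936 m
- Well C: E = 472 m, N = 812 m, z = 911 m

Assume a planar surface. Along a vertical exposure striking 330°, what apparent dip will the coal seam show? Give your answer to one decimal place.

6.4°

Two edge vectors: Well A→Well B = (-205, 541, -35), Well A→Well C = (-197, 88, -60).
Normal n = (Well A→Well B) × (Well A→Well C) = (-29380, -5405, 88537).
So ∂z/∂E = −n_x/n_z = 0.33184 and ∂z/∂N = −n_y/n_z = 0.06105.
Unit vector along 330° is (sin 330°, cos 330°) = (-0.5000, 0.8660).
Slope in that direction = a·(-0.5000) + b·(0.8660) = −0.11305.
Apparent dip = arctan|0.11305| = 6.4° (true dip is 18.6°, so apparent ≤ true as expected).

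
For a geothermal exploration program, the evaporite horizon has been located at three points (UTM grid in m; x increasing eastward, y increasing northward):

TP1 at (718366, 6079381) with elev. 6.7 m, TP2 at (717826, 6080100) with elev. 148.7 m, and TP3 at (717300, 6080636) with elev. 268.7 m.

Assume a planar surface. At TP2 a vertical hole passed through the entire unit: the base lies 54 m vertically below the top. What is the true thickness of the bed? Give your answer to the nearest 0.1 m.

53.3 m

Let the plane be z = a·x + b·y + c.
TP2−TP1: −540a + 719b = 142;  TP3−TP1: −1066a + 1255b = 262.
Solving gives a = −0.11456, b = 0.11145.
|∇z| = √(a²+b²) = 0.15983, so dip δ = arctan(0.15983) = 9.08°.
True thickness = vertical thickness × cos δ = 54 × cos 9.08° = 53.3 m.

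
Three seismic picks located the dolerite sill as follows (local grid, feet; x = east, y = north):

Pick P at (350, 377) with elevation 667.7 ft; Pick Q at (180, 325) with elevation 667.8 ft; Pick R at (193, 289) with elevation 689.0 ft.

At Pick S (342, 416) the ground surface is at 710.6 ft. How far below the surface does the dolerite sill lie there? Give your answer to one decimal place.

64.9 ft

Two edge vectors: Pick P→Pick Q = (-170, -52, 0.1), Pick P→Pick R = (-157, -88, 21.3).
Normal n = (Pick P→Pick Q) × (Pick P→Pick R) = (-1098.8, 3605.3, 6796).
So ∂z/∂x = −n_x/n_z = 0.16168 and ∂z/∂y = −n_y/n_z = −0.53050.
Intercept c from Pick P: 667.7 − 56.59 + 200.00 = 811.11.
At (342, 416): z_contact = 55.30 − 220.69 + 811.11 = 645.72 ft.
Depth below ground = 710.6 − 645.72 = 64.9 ft.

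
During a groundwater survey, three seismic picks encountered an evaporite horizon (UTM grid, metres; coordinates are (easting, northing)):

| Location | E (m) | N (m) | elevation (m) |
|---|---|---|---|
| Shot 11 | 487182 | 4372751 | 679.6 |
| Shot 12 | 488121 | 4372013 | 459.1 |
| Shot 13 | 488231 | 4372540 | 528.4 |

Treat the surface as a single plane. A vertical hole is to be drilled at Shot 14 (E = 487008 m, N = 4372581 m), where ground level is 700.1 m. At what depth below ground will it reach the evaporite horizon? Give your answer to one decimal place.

27.2 m

Two edge vectors: Shot 11→Shot 12 = (939, -738, -220.5), Shot 11→Shot 13 = (1049, -211, -151.2).
Normal n = (Shot 11→Shot 12) × (Shot 11→Shot 13) = (65060.1, -89327.7, 576033).
So ∂z/∂E = −n_x/n_z = −0.112945092 and ∂z/∂N = −n_y/n_z = 0.155073928.
Intercept c from Shot 11: 679.6 + 55024.82 − 678099.67 = −622395.26.
At (487008, 4372581): z_contact = −55005.16 + 678073.31 − 622395.26 = 672.89 m.
Depth below ground = 700.1 − 672.89 = 27.2 m.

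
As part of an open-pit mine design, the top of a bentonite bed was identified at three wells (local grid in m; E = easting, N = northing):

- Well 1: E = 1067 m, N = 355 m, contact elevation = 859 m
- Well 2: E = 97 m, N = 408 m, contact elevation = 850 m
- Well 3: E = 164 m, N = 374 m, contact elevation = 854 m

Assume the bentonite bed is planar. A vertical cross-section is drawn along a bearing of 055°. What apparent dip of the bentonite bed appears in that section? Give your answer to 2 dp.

Let the plane be z = a·E + b·N + c.
Well 2−Well 1: −970a + 53b = −9;  Well 3−Well 1: −903a + 19b = −5.
Solving gives a = 0.00319, b = −0.11135.
Unit vector along 055° is (sin 55°, cos 55°) = (0.8192, 0.5736).
Slope in that direction = a·(0.8192) + b·(0.5736) = −0.06125.
Apparent dip = arctan|0.06125| = 3.51° (true dip is 6.4°, so apparent ≤ true as expected).

3.51°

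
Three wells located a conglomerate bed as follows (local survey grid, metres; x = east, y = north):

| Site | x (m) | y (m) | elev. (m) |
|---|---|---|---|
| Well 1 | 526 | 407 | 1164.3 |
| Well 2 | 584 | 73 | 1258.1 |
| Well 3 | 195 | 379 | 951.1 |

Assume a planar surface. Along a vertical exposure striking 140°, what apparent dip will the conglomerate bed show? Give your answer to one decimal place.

28.8°

Let the plane be z = a·x + b·y + c.
Well 2−Well 1: 58a − 334b = 93.8;  Well 3−Well 1: −331a − 28b = −213.2.
Solving gives a = 0.65820, b = −0.16654.
Unit vector along 140° is (sin 140°, cos 140°) = (0.6428, -0.7660).
Slope in that direction = a·(0.6428) + b·(-0.7660) = 0.55066.
Apparent dip = arctan|0.55066| = 28.8° (true dip is 34.2°, so apparent ≤ true as expected).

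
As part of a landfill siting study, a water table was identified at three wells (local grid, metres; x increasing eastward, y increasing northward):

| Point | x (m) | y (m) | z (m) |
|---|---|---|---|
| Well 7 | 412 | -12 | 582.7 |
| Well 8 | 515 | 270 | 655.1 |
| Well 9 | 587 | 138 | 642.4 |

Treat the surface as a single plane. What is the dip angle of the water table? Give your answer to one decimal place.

Two edge vectors: Well 7→Well 8 = (103, 282, 72.4), Well 7→Well 9 = (175, 150, 59.7).
Normal n = (Well 7→Well 8) × (Well 7→Well 9) = (5975.4, 6520.9, -33900).
So ∂z/∂x = −n_x/n_z = 0.17627 and ∂z/∂y = −n_y/n_z = 0.19236.
Gradient magnitude |∇z| = √(a² + b²) = √(0.03107 + 0.03700) = 0.26090.
True dip = arctan(0.26090) = 14.6°, dipping toward SW (azimuth ≈ 223°).

14.6°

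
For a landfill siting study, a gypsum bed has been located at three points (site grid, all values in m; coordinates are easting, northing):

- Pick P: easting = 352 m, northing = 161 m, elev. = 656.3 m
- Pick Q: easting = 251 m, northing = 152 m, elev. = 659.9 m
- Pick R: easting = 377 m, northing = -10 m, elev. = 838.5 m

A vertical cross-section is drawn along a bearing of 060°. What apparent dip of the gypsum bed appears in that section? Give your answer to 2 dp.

25.54°

Let the plane be z = a·easting + b·northing + c.
Pick Q−Pick P: −101a − 9b = 3.6;  Pick R−Pick P: 25a − 171b = 182.2.
Solving gives a = 0.05854, b = −1.05694.
Unit vector along 060° is (sin 60°, cos 60°) = (0.8660, 0.5000).
Slope in that direction = a·(0.8660) + b·(0.5000) = −0.47777.
Apparent dip = arctan|0.47777| = 25.54° (true dip is 46.6°, so apparent ≤ true as expected).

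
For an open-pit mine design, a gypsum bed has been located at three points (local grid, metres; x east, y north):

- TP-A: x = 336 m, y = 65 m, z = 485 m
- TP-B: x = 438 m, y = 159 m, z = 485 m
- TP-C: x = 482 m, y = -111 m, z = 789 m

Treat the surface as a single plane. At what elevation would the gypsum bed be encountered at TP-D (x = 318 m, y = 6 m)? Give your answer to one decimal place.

526.5 m

Let the plane be z = a·x + b·y + c.
TP-B−TP-A: 102a + 94b = 0;  TP-C−TP-A: 146a − 176b = 304.
Solving gives a = 0.90213, b = −0.97891.
Then c = 485 − a·336 − b·65 = 245.51.
At (318, 6): z = 286.9 − 5.9 + 245.51 = 526.5 m.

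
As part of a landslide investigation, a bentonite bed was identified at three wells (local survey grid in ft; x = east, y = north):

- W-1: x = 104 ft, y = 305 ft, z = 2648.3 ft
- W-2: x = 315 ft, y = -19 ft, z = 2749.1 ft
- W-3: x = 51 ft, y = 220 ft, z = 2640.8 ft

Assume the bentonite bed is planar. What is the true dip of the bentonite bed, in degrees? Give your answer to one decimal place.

Let the plane be z = a·x + b·y + c.
W-2−W-1: 211a − 324b = 100.8;  W-3−W-1: −53a − 85b = −7.5.
Solving gives a = 0.31327, b = −0.10710.
Gradient magnitude |∇z| = √(a² + b²) = √(0.09814 + 0.01147) = 0.33107.
True dip = arctan(0.33107) = 18.3°, dipping toward WNW (azimuth ≈ 289°).

18.3°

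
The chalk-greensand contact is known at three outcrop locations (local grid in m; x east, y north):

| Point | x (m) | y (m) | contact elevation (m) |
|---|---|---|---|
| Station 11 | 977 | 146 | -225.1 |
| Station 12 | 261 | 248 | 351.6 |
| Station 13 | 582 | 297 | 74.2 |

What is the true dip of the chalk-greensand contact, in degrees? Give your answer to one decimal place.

Two edge vectors: Station 11→Station 12 = (-716, 102, 576.7), Station 11→Station 13 = (-395, 151, 299.3).
Normal n = (Station 11→Station 12) × (Station 11→Station 13) = (-56553.1, -13497.7, -67826).
So ∂z/∂x = −n_x/n_z = −0.83380 and ∂z/∂y = −n_y/n_z = −0.19900.
Gradient magnitude |∇z| = √(a² + b²) = √(0.69522 + 0.03960) = 0.85722.
True dip = arctan(0.85722) = 40.6°, dipping toward ENE (azimuth ≈ 077°).

40.6°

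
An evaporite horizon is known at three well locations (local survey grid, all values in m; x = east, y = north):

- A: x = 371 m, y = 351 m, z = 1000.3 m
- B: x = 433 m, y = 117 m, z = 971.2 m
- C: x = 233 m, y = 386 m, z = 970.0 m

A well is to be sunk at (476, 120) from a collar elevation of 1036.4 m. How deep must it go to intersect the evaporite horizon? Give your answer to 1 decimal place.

Two edge vectors: A→B = (62, -234, -29.1), A→C = (-138, 35, -30.3).
Normal n = (A→B) × (A→C) = (8108.7, 5894.4, -30122).
So ∂z/∂x = −n_x/n_z = 0.26920 and ∂z/∂y = −n_y/n_z = 0.19568.
Intercept c from A: 1000.3 − 99.87 − 68.69 = 831.74.
At (476, 120): z_contact = 128.14 + 23.48 + 831.74 = 983.36 m.
Depth below ground = 1036.4 − 983.36 = 53.0 m.

53.0 m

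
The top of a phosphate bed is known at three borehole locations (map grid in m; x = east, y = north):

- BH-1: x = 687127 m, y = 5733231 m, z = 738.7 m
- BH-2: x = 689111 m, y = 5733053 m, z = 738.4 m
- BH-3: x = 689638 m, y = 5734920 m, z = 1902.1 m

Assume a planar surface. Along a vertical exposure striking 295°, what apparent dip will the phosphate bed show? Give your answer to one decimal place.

Let the plane be z = a·x + b·y + c.
BH-2−BH-1: 1984a − 178b = −0.3;  BH-3−BH-1: 2511a + 1689b = 1163.4.
Solving gives a = 0.05439, b = 0.60795.
Unit vector along 295° is (sin 295°, cos 295°) = (-0.9063, 0.4226).
Slope in that direction = a·(-0.9063) + b·(0.4226) = 0.20763.
Apparent dip = arctan|0.20763| = 11.7° (true dip is 31.4°, so apparent ≤ true as expected).

11.7°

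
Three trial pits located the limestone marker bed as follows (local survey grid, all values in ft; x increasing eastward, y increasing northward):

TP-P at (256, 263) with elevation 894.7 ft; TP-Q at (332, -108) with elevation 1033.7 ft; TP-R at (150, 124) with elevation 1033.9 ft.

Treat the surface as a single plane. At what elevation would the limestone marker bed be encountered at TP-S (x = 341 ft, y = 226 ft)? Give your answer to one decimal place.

858.4 ft

Two edge vectors: TP-P→TP-Q = (76, -371, 139), TP-P→TP-R = (-106, -139, 139.2).
Normal n = (TP-P→TP-Q) × (TP-P→TP-R) = (-32322.2, -25313.2, -49890).
So ∂z/∂x = −n_x/n_z = −0.64787 and ∂z/∂y = −n_y/n_z = −0.50738.
Intercept c from TP-P: 894.7 + 165.85 + 133.44 = 1194.00.
At (341, 226): z = −220.9 − 114.7 + 1194.00 = 858.4 ft.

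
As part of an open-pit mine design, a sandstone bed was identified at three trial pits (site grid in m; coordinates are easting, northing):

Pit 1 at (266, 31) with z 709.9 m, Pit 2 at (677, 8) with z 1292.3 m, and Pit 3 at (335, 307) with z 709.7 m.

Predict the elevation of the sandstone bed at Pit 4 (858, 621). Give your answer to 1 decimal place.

1330.6 m

Let the plane be z = a·easting + b·northing + c.
Pit 2−Pit 1: 411a − 23b = 582.4;  Pit 3−Pit 1: 69a + 276b = −0.2.
Solving gives a = 1.39744, b = −0.35008.
Then c = 709.9 − a·266 − b·31 = 349.03.
At (858, 621): z = 1199.0 − 217.4 + 349.03 = 1330.6 m.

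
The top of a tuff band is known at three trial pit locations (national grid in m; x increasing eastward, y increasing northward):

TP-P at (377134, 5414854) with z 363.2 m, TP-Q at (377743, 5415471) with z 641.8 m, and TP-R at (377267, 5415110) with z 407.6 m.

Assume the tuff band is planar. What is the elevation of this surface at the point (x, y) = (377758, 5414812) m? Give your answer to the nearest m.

Let the plane be z = a·x + b·y + c.
TP-Q−TP-P: 609a + 617b = 278.6;  TP-R−TP-P: 133a + 256b = 44.4.
Solving gives a = 0.59486749, b = −0.13561475.
Then c = 363.2 − a·377134 − b·5414854 = 510352.52.
At (377758, 5414812): z = 224716.0 − 734328.4 + 510352.52 = 740.1 m.

740 m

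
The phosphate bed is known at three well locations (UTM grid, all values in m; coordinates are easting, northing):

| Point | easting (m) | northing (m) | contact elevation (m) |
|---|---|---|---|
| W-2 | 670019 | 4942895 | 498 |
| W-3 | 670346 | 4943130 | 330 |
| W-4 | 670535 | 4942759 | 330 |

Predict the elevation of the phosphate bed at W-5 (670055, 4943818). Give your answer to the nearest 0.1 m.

307.6 m

Two edge vectors: W-2→W-3 = (327, 235, -168), W-2→W-4 = (516, -136, -168).
Normal n = (W-2→W-3) × (W-2→W-4) = (-62328, -31752, -165732).
So ∂z/∂easting = −n_x/n_z = −0.376077040 and ∂z/∂northing = −n_y/n_z = −0.191586417.
Intercept c from W-2: 498 + 251978.76 + 946991.54 = 1199468.30.
At (670055, 4943818): z = −251992.3 − 947168.4 + 1199468.30 = 307.6 m.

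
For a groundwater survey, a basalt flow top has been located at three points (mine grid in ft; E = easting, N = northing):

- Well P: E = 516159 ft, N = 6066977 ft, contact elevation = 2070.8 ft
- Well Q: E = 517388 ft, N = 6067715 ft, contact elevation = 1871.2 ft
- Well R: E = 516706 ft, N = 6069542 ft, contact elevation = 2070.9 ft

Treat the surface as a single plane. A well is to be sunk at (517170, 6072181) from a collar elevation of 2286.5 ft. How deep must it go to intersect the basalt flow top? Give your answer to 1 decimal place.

197.1 ft

Let the plane be z = a·E + b·N + c.
Well Q−Well P: 1229a + 738b = −199.6;  Well R−Well P: 547a + 2565b = 0.1.
Solving gives a = −0.186287331, b = 0.039765758.
Then c = 2070.8 − a·516159 − b·6066977 = −143033.26.
At (517170, 6072181): z_contact = −96342.22 + 241464.88 − 143033.26 = 2089.40 ft.
Depth below ground = 2286.5 − 2089.40 = 197.1 ft.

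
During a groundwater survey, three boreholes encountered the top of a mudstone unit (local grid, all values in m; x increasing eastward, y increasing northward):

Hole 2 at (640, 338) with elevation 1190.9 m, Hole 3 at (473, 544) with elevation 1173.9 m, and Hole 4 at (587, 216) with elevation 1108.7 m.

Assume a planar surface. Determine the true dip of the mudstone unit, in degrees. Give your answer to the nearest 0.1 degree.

Two edge vectors: Hole 2→Hole 3 = (-167, 206, -17), Hole 2→Hole 4 = (-53, -122, -82.2).
Normal n = (Hole 2→Hole 3) × (Hole 2→Hole 4) = (-19007.2, -12826.4, 31292).
So ∂z/∂x = −n_x/n_z = 0.60741 and ∂z/∂y = −n_y/n_z = 0.40989.
Gradient magnitude |∇z| = √(a² + b²) = √(0.36895 + 0.16801) = 0.73278.
True dip = arctan(0.73278) = 36.2°, dipping toward SW (azimuth ≈ 236°).

36.2°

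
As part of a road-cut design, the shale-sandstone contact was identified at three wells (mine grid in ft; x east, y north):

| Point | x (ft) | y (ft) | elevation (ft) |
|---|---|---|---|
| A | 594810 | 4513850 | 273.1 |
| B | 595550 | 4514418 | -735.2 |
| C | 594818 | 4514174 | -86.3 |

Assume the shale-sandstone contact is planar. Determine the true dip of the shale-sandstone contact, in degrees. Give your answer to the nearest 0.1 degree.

Let the plane be z = a·x + b·y + c.
B−A: 740a + 568b = −1008.3;  C−A: 8a + 324b = −359.4.
Solving gives a = −0.52101, b = −1.09639.
Gradient magnitude |∇z| = √(a² + b²) = √(0.27145 + 1.20208) = 1.21389.
True dip = arctan(1.21389) = 50.5°, dipping toward NNE (azimuth ≈ 025°).

50.5°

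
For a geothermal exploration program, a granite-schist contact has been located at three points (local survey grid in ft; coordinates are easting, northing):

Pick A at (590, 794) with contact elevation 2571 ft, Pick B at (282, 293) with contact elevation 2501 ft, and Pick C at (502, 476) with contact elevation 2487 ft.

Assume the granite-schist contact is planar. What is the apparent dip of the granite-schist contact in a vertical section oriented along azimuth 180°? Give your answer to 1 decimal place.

Let the plane be z = a·easting + b·northing + c.
Pick B−Pick A: −308a − 501b = −70;  Pick C−Pick A: −88a − 318b = −84.
Solving gives a = −0.36809, b = 0.36601.
Unit vector along 180° is (sin 180°, cos 180°) = (0.0000, -1.0000).
Slope in that direction = a·(0.0000) + b·(-1.0000) = −0.36601.
Apparent dip = arctan|0.36601| = 20.1° (true dip is 27.4°, so apparent ≤ true as expected).

20.1°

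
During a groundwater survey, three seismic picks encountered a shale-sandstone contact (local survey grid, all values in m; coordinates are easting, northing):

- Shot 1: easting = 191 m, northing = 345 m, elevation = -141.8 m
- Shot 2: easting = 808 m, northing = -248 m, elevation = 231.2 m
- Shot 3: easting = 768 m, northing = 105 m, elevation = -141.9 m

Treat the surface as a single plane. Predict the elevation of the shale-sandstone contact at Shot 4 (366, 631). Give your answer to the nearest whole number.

-540 m

Two edge vectors: Shot 1→Shot 2 = (617, -593, 373), Shot 1→Shot 3 = (577, -240, -0.1).
Normal n = (Shot 1→Shot 2) × (Shot 1→Shot 3) = (89579.3, 215282.7, 194081).
So ∂z/∂easting = −n_x/n_z = −0.46156 and ∂z/∂northing = −n_y/n_z = −1.10924.
Intercept c from Shot 1: -141.8 + 88.16 + 382.69 = 329.05.
At (366, 631): z = −168.9 − 699.9 + 329.05 = -539.8 m.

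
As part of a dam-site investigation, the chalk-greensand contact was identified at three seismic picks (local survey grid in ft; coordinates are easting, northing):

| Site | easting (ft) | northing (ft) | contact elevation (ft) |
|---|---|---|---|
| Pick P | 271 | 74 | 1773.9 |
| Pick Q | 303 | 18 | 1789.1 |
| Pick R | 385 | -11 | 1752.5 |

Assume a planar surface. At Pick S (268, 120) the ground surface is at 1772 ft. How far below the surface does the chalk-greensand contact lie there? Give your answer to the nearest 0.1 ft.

Let the plane be z = a·easting + b·northing + c.
Pick Q−Pick P: 32a − 56b = 15.2;  Pick R−Pick P: 114a − 85b = −21.4.
Solving gives a = −0.67969, b = −0.65983.
Then c = 1773.9 − a·271 − b·74 = 2006.92.
At (268, 120): z_contact = −182.16 − 79.18 + 2006.92 = 1745.59 ft.
Depth below ground = 1772 − 1745.59 = 26.4 ft.

26.4 ft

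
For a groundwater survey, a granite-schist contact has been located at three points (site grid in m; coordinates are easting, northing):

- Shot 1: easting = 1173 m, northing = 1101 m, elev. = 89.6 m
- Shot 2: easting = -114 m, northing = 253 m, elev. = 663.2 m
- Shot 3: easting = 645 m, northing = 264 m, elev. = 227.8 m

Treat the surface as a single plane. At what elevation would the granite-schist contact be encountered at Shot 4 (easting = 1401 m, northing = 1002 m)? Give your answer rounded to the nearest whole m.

-62 m

Let the plane be z = a·easting + b·northing + c.
Shot 2−Shot 1: −1287a − 848b = 573.6;  Shot 3−Shot 1: −528a − 837b = 138.2.
Solving gives a = −0.57653, b = 0.19857.
Then c = 89.6 − a·1173 − b·1101 = 547.24.
At (1401, 1002): z = −807.7 + 199.0 + 547.24 = -61.5 m.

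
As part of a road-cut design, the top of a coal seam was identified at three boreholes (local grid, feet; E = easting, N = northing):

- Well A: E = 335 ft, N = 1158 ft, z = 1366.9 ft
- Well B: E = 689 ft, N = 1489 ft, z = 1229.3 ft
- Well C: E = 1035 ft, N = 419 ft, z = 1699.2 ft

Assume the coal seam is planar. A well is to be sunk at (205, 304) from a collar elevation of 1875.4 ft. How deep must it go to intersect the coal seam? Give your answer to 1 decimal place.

Two edge vectors: Well A→Well B = (354, 331, -137.6), Well A→Well C = (700, -739, 332.3).
Normal n = (Well A→Well B) × (Well A→Well C) = (8304.9, -213954.2, -493306).
So ∂z/∂E = −n_x/n_z = 0.016835 and ∂z/∂N = −n_y/n_z = −0.433715.
Intercept c from Well A: 1366.9 − 5.64 + 502.24 = 1863.50.
At (205, 304): z_contact = 3.45 − 131.85 + 1863.50 = 1735.10 ft.
Depth below ground = 1875.4 − 1735.10 = 140.3 ft.

140.3 ft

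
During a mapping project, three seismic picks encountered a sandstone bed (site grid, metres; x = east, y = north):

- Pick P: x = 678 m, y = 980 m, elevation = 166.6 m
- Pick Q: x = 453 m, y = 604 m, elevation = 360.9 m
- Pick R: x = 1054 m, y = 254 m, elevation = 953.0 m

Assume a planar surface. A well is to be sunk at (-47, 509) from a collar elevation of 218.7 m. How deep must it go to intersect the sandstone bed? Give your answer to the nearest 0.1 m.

33.6 m

Two edge vectors: Pick P→Pick Q = (-225, -376, 194.3), Pick P→Pick R = (376, -726, 786.4).
Normal n = (Pick P→Pick Q) × (Pick P→Pick R) = (-154624.6, 249996.8, 304726).
So ∂z/∂x = −n_x/n_z = 0.507422 and ∂z/∂y = −n_y/n_z = −0.820399.
Intercept c from Pick P: 166.6 − 344.03 + 803.99 = 626.56.
At (-47, 509): z_contact = −23.85 − 417.58 + 626.56 = 185.13 m.
Depth below ground = 218.7 − 185.13 = 33.6 m.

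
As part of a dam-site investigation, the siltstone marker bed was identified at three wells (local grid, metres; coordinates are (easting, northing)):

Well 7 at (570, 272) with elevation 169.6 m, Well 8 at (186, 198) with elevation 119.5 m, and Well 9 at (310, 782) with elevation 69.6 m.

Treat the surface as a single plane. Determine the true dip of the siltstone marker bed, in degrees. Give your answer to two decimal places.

10.94°

Two edge vectors: Well 7→Well 8 = (-384, -74, -50.1), Well 7→Well 9 = (-260, 510, -100).
Normal n = (Well 7→Well 8) × (Well 7→Well 9) = (32951, -25374, -215080).
So ∂z/∂E = −n_x/n_z = 0.15320 and ∂z/∂N = −n_y/n_z = −0.11797.
Gradient magnitude |∇z| = √(a² + b²) = √(0.02347 + 0.01392) = 0.19336.
True dip = arctan(0.19336) = 10.94°, dipping toward NW (azimuth ≈ 308°).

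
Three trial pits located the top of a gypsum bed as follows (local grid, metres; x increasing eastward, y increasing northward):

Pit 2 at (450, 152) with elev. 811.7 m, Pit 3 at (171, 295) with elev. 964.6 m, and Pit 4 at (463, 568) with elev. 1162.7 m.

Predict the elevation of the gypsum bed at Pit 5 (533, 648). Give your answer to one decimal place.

1222.5 m

Let the plane be z = a·x + b·y + c.
Pit 3−Pit 2: −279a + 143b = 152.9;  Pit 4−Pit 2: 13a + 416b = 351.
Solving gives a = −0.11375, b = 0.84730.
Then c = 811.7 − a·450 − b·152 = 734.10.
At (533, 648): z = −60.6 + 549.1 + 734.10 = 1222.5 m.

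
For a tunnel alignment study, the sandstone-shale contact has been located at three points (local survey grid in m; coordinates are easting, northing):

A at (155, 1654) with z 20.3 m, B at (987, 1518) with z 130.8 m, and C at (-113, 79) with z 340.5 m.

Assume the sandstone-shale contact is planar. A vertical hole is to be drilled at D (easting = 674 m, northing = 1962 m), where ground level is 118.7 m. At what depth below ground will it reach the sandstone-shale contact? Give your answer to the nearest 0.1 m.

115.8 m

Two edge vectors: A→B = (832, -136, 110.5), A→C = (-268, -1575, 320.2).
Normal n = (A→B) × (A→C) = (130490.3, -296020.4, -1346848).
So ∂z/∂easting = −n_x/n_z = 0.096886 and ∂z/∂northing = −n_y/n_z = −0.219788.
Intercept c from A: 20.3 − 15.02 + 363.53 = 368.81.
At (674, 1962): z_contact = 65.30 − 431.22 + 368.81 = 2.89 m.
Depth below ground = 118.7 − 2.89 = 115.8 m.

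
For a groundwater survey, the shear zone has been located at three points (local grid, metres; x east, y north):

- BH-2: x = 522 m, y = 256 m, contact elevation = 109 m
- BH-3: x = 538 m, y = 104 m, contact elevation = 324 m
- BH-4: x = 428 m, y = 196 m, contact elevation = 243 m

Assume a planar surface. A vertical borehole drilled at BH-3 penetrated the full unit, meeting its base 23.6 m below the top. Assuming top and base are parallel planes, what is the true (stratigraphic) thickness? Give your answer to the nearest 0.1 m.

Let the plane be z = a·x + b·y + c.
BH-3−BH-2: 16a − 152b = 215;  BH-4−BH-2: −94a − 60b = 134.
Solving gives a = −0.48977, b = −1.46603.
|∇z| = √(a²+b²) = 1.54568, so dip δ = arctan(1.54568) = 57.10°.
True thickness = vertical thickness × cos δ = 23.6 × cos 57.10° = 12.8 m.

12.8 m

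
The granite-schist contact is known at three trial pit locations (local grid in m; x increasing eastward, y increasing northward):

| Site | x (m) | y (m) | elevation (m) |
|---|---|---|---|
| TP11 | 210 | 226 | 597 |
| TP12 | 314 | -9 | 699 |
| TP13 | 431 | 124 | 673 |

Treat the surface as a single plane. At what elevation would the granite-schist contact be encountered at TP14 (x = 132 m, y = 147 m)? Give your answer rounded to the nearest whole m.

Two edge vectors: TP11→TP12 = (104, -235, 102), TP11→TP13 = (221, -102, 76).
Normal n = (TP11→TP12) × (TP11→TP13) = (-7456, 14638, 41327).
So ∂z/∂x = −n_x/n_z = 0.18041 and ∂z/∂y = −n_y/n_z = −0.35420.
Intercept c from TP11: 597 − 37.89 + 80.05 = 639.16.
At (132, 147): z = 23.8 − 52.1 + 639.16 = 610.9 m.

611 m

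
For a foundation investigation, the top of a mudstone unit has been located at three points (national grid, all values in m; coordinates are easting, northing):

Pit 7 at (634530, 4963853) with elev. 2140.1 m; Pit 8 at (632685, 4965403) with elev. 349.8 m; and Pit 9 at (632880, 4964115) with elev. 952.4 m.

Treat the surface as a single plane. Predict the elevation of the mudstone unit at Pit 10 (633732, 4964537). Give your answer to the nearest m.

Let the plane be z = a·easting + b·northing + c.
Pit 8−Pit 7: −1845a + 1550b = −1790.3;  Pit 9−Pit 7: −1650a + 262b = −1187.7.
Solving gives a = 0.66142895, b = −0.36771844.
Then c = 2140.1 − a·634530 − b·4963853 = 1407743.89.
At (633732, 4964537): z = 419168.7 − 1825551.8 + 1407743.89 = 1360.8 m.

1361 m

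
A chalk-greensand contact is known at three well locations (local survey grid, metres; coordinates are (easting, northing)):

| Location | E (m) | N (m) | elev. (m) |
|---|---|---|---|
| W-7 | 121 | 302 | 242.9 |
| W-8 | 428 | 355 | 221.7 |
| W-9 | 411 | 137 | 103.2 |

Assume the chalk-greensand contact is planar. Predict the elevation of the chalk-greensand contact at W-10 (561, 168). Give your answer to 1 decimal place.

Let the plane be z = a·E + b·N + c.
W-8−W-7: 307a + 53b = −21.2;  W-9−W-7: 290a − 165b = −139.7.
Solving gives a = −0.16512, b = 0.55645.
Then c = 242.9 − a·121 − b·302 = 94.83.
At (561, 168): z = −92.6 + 93.5 + 94.83 = 95.7 m.

95.7 m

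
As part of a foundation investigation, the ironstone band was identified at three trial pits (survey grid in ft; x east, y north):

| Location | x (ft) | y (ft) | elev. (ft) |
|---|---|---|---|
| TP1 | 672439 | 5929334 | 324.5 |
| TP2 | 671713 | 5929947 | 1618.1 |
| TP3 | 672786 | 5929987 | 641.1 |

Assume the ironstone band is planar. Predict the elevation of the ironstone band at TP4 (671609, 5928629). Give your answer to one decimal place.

414.1 ft

Let the plane be z = a·x + b·y + c.
TP2−TP1: −726a + 613b = 1293.6;  TP3−TP1: 347a + 653b = 316.6.
Solving gives a = −0.947372483, b = 0.988266848.
Then c = 324.5 − a·672439 − b·5929334 = −5222389.52.
At (671609, 5928629): z = −636263.9 + 5859067.5 − 5222389.52 = 414.1 ft.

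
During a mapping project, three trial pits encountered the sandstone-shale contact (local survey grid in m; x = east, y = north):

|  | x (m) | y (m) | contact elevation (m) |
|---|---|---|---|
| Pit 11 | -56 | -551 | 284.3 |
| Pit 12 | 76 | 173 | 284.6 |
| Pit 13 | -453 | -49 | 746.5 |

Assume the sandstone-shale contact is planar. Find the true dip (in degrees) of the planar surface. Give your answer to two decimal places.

Two edge vectors: Pit 11→Pit 12 = (132, 724, 0.3), Pit 11→Pit 13 = (-397, 502, 462.2).
Normal n = (Pit 11→Pit 12) × (Pit 11→Pit 13) = (334482.2, -61129.5, 353692).
So ∂z/∂x = −n_x/n_z = −0.94569 and ∂z/∂y = −n_y/n_z = 0.17283.
Gradient magnitude |∇z| = √(a² + b²) = √(0.89433 + 0.02987) = 0.96135.
True dip = arctan(0.96135) = 43.87°, dipping toward E (azimuth ≈ 100°).

43.87°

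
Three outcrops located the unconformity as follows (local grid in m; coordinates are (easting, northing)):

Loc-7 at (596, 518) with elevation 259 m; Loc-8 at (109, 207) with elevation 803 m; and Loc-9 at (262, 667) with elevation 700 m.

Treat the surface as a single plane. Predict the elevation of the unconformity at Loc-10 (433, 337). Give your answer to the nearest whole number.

Two edge vectors: Loc-7→Loc-8 = (-487, -311, 544), Loc-7→Loc-9 = (-334, 149, 441).
Normal n = (Loc-7→Loc-8) × (Loc-7→Loc-9) = (-218207, 33071, -176437).
So ∂z/∂E = −n_x/n_z = −1.23674 and ∂z/∂N = −n_y/n_z = 0.18744.
Intercept c from Loc-7: 259 + 737.10 − 97.09 = 899.01.
At (433, 337): z = −535.5 + 63.2 + 899.01 = 426.7 m.

427 m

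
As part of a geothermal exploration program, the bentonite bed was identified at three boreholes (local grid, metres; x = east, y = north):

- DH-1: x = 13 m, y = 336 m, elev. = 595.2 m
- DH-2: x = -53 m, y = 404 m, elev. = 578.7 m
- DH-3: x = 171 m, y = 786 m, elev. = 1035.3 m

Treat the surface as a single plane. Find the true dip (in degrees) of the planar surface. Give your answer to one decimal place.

Let the plane be z = a·x + b·y + c.
DH-2−DH-1: −66a + 68b = −16.5;  DH-3−DH-1: 158a + 450b = 440.1.
Solving gives a = 0.92354, b = 0.65373.
Gradient magnitude |∇z| = √(a² + b²) = √(0.85293 + 0.42737) = 1.13150.
True dip = arctan(1.13150) = 48.5°, dipping toward SW (azimuth ≈ 235°).

48.5°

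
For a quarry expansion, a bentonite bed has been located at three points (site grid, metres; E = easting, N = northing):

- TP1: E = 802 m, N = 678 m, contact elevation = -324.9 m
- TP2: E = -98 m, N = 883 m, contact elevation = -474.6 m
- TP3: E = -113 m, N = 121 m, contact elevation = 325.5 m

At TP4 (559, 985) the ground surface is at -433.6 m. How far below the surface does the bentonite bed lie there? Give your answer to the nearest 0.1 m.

195.6 m

Two edge vectors: TP1→TP2 = (-900, 205, -149.7), TP1→TP3 = (-915, -557, 650.4).
Normal n = (TP1→TP2) × (TP1→TP3) = (49949.1, 722335.5, 688875).
So ∂z/∂E = −n_x/n_z = −0.07251 and ∂z/∂N = −n_y/n_z = −1.04857.
Intercept c from TP1: -324.9 + 58.15 + 710.93 = 444.18.
At (559, 985): z_contact = −40.53 − 1032.84 + 444.18 = -629.19 m.
Depth below ground = -433.6 − (-629.19) = 195.6 m.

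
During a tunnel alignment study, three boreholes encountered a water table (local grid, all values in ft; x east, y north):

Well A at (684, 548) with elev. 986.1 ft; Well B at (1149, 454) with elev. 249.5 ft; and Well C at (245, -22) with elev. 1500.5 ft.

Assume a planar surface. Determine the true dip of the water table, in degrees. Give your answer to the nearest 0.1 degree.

57.2°

Two edge vectors: Well A→Well B = (465, -94, -736.6), Well A→Well C = (-439, -570, 514.4).
Normal n = (Well A→Well B) × (Well A→Well C) = (-468215.6, 84171.4, -306316).
So ∂z/∂x = −n_x/n_z = −1.52854 and ∂z/∂y = −n_y/n_z = 0.27479.
Gradient magnitude |∇z| = √(a² + b²) = √(2.33643 + 0.07551) = 1.55304.
True dip = arctan(1.55304) = 57.2°, dipping toward E (azimuth ≈ 100°).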